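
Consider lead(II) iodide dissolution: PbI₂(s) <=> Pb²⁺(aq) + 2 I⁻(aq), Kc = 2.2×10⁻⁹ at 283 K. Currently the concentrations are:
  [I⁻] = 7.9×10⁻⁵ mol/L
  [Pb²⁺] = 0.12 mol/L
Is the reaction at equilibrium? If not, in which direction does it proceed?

toward products

(PbI₂ is a pure solid — omitted from Qc.)
Qc = [Pb²⁺]·[I⁻]² = (0.12)·(7.9×10⁻⁵)² = 7.5×10⁻¹⁰
Qc = 7.5×10⁻¹⁰ < Kc = 2.2×10⁻⁹, so the forward reaction proceeds.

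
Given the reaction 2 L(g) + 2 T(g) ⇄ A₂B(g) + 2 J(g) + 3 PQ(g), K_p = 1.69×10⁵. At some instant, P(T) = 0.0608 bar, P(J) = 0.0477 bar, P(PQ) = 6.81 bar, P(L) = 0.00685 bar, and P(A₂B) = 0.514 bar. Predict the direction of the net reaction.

in the reverse direction

Q_p = P(A₂B)·P(J)²·P(PQ)³ / (P(L)²·P(T)²) = (0.514)·(0.0477)²·(6.81)³ / ((0.00685)²·(0.0608)²) = 2.13×10⁶
Q_p = 2.13×10⁶ > K_p = 1.69×10⁵, so the reverse reaction proceeds.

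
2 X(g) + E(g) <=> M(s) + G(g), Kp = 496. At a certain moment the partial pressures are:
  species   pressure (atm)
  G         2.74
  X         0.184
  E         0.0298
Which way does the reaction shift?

reverse (toward reactants)

(M is a pure solid — omitted from Qp.)
Qp = P(G) / (P(X)²·P(E)) = (2.74) / ((0.184)²·(0.0298)) = 2720
Qp = 2720 > Kp = 496, so the reverse reaction proceeds.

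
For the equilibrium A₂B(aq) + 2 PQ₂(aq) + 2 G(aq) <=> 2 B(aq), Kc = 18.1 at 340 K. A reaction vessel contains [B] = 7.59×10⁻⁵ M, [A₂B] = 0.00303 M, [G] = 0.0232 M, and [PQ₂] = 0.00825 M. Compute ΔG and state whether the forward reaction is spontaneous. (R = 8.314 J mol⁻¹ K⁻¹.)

Qc = [B]² / ([A₂B]·[PQ₂]²·[G]²) = (7.59×10⁻⁵)² / ((0.00303)·(0.00825)²·(0.0232)²) = 51.9
ΔG = RT ln(Qc/Kc) = (8.314 J mol⁻¹ K⁻¹)(340 K) × ln(51.9/18.1)
   = (2.827 kJ/mol)(1.053) = 2.98 kJ/mol
ΔG > 0, so the forward reaction is non-spontaneous (proceeds in reverse).

ΔG = 2.98 kJ/mol; the forward reaction is non-spontaneous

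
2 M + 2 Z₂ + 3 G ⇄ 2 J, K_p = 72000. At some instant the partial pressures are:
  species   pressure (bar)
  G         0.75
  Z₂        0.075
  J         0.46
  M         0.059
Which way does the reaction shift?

forward (toward products)

Q_p = P(J)² / (P(M)²·P(Z₂)²·P(G)³) = (0.46)² / ((0.059)²·(0.075)²·(0.75)³) = 26000
Q_p = 26000 < K_p = 72000, so the forward reaction proceeds.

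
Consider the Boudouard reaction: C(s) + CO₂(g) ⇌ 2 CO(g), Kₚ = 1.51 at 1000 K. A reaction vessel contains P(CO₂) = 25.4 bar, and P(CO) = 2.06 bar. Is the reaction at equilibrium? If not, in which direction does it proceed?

(C is a pure solid — omitted from Qₚ.)
Qₚ = P(CO)² / P(CO₂) = (2.06)² / (25.4) = 0.167
Qₚ = 0.167 < Kₚ = 1.51, so the forward reaction proceeds.

in the forward direction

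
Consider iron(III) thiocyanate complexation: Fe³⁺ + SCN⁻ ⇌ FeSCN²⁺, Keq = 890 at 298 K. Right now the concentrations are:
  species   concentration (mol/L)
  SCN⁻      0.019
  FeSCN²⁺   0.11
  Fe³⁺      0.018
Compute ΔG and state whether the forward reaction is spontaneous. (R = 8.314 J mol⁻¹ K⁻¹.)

ΔG = -2.52 kJ/mol; the forward reaction is spontaneous

Q = [FeSCN²⁺] / ([Fe³⁺]·[SCN⁻]) = (0.11) / ((0.018)·(0.019)) = 322
ΔG = RT ln(Q/Keq) = (8.314 J mol⁻¹ K⁻¹)(298 K) × ln(322/890)
   = (2.478 kJ/mol)(-1.017) = -2.52 kJ/mol
ΔG < 0, so the forward reaction is spontaneous (proceeds forward).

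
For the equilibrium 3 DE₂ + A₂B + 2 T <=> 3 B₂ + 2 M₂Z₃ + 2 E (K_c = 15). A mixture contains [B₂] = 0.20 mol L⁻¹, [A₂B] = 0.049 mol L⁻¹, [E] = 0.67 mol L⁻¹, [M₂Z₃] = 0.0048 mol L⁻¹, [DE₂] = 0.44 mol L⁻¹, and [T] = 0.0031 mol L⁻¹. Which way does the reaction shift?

Q_c = [B₂]³·[M₂Z₃]²·[E]² / ([DE₂]³·[A₂B]·[T]²) = (0.20)³·(0.0048)²·(0.67)² / ((0.44)³·(0.049)·(0.0031)²) = 2.1
Q_c = 2.1 < K_c = 15, so the forward reaction proceeds.

forward (toward products)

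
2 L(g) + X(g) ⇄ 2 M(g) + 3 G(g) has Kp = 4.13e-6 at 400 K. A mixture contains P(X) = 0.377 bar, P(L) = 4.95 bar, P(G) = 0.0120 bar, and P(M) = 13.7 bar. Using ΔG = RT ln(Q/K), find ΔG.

Qp = P(M)²·P(G)³ / (P(L)²·P(X)) = (13.7)²·(0.0120)³ / ((4.95)²·(0.377)) = 3.51e-5
ΔG = RT ln(Qp/Kp) = (8.314 J mol⁻¹ K⁻¹)(400 K) × ln(3.51e-5/4.13e-6)
   = (3.326 kJ/mol)(2.140) = 7.12 kJ/mol
ΔG > 0, so the forward reaction is non-spontaneous (proceeds in reverse).

ΔG = 7.12 kJ/mol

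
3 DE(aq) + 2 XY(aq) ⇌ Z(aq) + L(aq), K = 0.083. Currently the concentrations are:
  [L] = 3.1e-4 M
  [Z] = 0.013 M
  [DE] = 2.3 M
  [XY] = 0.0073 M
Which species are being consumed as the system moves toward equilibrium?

DE, XY (reactants)

Q = [Z]·[L] / ([DE]³·[XY]²) = (0.013)·(3.1e-4) / ((2.3)³·(0.0073)²) = 0.0062
Q = 0.0062 < K = 0.083: net forward reaction.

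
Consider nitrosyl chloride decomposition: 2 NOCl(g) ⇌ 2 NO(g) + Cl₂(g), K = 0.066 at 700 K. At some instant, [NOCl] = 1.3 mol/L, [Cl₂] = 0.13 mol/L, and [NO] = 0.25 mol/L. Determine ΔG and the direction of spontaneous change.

ΔG = -15.2 kJ/mol; the forward reaction is spontaneous

Q = [NO]²·[Cl₂] / [NOCl]² = (0.25)²·(0.13) / (1.3)² = 0.00481
ΔG = RT ln(Q/K) = (8.314 J mol⁻¹ K⁻¹)(700 K) × ln(0.00481/0.066)
   = (5.820 kJ/mol)(-2.619) = -15.2 kJ/mol
ΔG < 0, so the forward reaction is spontaneous (proceeds forward).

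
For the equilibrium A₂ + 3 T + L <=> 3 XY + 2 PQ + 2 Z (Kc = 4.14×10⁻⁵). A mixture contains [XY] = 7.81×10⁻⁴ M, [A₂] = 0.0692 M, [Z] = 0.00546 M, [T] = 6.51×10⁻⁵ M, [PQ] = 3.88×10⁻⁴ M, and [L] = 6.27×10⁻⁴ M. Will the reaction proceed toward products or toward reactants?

Qc = [XY]³·[PQ]²·[Z]² / ([A₂]·[T]³·[L]) = (7.81×10⁻⁴)³·(3.88×10⁻⁴)²·(0.00546)² / ((0.0692)·(6.51×10⁻⁵)³·(6.27×10⁻⁴)) = 1.79×10⁻⁴
Qc = 1.79×10⁻⁴ > Kc = 4.14×10⁻⁵, so the reverse reaction proceeds.

toward reactants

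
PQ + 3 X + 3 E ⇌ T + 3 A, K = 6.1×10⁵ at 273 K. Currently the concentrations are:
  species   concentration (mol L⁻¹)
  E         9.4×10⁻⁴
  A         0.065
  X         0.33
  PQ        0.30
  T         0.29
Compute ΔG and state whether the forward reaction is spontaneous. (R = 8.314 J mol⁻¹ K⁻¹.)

ΔG = 6.08 kJ/mol; the forward reaction is non-spontaneous

Q = [T]·[A]³ / ([PQ]·[X]³·[E]³) = (0.29)·(0.065)³ / ((0.30)·(0.33)³·(9.4×10⁻⁴)³) = 8.89×10⁶
ΔG = RT ln(Q/K) = (8.314 J mol⁻¹ K⁻¹)(273 K) × ln(8.89×10⁶/6.1×10⁵)
   = (2.270 kJ/mol)(2.679) = 6.08 kJ/mol
ΔG > 0, so the forward reaction is non-spontaneous (proceeds in reverse).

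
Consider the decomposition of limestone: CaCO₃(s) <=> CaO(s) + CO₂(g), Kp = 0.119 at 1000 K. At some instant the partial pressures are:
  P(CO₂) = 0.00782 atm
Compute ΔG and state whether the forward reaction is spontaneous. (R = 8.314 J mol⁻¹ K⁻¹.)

(CaCO₃, CaO are pure solids — omitted from Qp.)
Qp = P(CO₂) = 0.00782
ΔG = RT ln(Qp/Kp) = (8.314 J mol⁻¹ K⁻¹)(1000 K) × ln(0.00782/0.119)
   = (8.314 kJ/mol)(-2.722) = -22.6 kJ/mol
ΔG < 0, so the forward reaction is spontaneous (proceeds forward).

ΔG = -22.6 kJ/mol; the forward reaction is spontaneous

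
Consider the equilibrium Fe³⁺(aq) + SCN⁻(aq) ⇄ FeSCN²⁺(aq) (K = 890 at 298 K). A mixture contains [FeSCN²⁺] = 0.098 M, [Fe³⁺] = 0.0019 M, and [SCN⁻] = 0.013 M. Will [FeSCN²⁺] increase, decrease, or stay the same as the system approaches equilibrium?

decrease

Q = [FeSCN²⁺] / ([Fe³⁺]·[SCN⁻]) = (0.098) / ((0.0019)·(0.013)) = 4000
Q = 4000 > K = 890: net reverse reaction.
FeSCN²⁺ is a product, so it decreases.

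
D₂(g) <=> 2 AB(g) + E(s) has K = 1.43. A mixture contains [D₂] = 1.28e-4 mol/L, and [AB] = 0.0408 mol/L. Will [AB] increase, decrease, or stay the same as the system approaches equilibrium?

decrease

(E is a pure solid — omitted from Q.)
Q = [AB]² / [D₂] = (0.0408)² / (1.28e-4) = 13.0
Q = 13.0 > K = 1.43: net reverse reaction.
AB is a product, so it decreases.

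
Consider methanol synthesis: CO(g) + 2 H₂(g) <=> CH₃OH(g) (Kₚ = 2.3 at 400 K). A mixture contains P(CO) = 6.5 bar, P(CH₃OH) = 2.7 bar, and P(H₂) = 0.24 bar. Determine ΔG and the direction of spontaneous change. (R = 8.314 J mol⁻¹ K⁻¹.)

Qₚ = P(CH₃OH) / (P(CO)·P(H₂)²) = (2.7) / ((6.5)·(0.24)²) = 7.21
ΔG = RT ln(Qₚ/Kₚ) = (8.314 J mol⁻¹ K⁻¹)(400 K) × ln(7.21/2.3)
   = (3.326 kJ/mol)(1.143) = 3.80 kJ/mol
ΔG > 0, so the forward reaction is non-spontaneous (proceeds in reverse).

ΔG = 3.80 kJ/mol; the forward reaction is non-spontaneous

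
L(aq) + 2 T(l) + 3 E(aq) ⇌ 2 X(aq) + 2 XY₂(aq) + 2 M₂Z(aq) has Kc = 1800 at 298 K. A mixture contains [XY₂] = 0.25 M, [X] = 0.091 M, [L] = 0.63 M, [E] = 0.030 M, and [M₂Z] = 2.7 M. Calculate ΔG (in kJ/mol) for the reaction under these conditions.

ΔG = -5.19 kJ/mol

(T is a pure liquid — omitted from Qc.)
Qc = [X]²·[XY₂]²·[M₂Z]² / ([L]·[E]³) = (0.091)²·(0.25)²·(2.7)² / ((0.63)·(0.030)³) = 222
ΔG = RT ln(Qc/Kc) = (8.314 J mol⁻¹ K⁻¹)(298 K) × ln(222/1800)
   = (2.478 kJ/mol)(-2.093) = -5.19 kJ/mol
ΔG < 0, so the forward reaction is spontaneous (proceeds forward).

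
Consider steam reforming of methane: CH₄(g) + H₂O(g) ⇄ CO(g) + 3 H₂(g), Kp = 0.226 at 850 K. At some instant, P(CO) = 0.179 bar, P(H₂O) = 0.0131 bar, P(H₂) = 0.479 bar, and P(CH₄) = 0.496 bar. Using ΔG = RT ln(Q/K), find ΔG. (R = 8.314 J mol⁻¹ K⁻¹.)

Qp = P(CO)·P(H₂)³ / (P(CH₄)·P(H₂O)) = (0.179)·(0.479)³ / ((0.496)·(0.0131)) = 3.03
ΔG = RT ln(Qp/Kp) = (8.314 J mol⁻¹ K⁻¹)(850 K) × ln(3.03/0.226)
   = (7.067 kJ/mol)(2.596) = 18.3 kJ/mol
ΔG > 0, so the forward reaction is non-spontaneous (proceeds in reverse).

ΔG = 18.3 kJ/mol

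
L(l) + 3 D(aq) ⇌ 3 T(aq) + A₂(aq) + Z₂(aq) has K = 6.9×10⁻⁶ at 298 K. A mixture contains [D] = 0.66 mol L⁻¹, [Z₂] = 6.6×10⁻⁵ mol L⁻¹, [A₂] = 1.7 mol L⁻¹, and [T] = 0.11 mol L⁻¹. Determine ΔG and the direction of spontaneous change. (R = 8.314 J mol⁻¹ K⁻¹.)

ΔG = -6.41 kJ/mol; the forward reaction is spontaneous

(L is a pure liquid — omitted from Q.)
Q = [T]³·[A₂]·[Z₂] / [D]³ = (0.11)³·(1.7)·(6.6×10⁻⁵) / (0.66)³ = 5.19×10⁻⁷
ΔG = RT ln(Q/K) = (8.314 J mol⁻¹ K⁻¹)(298 K) × ln(5.19×10⁻⁷/6.9×10⁻⁶)
   = (2.478 kJ/mol)(-2.587) = -6.41 kJ/mol
ΔG < 0, so the forward reaction is spontaneous (proceeds forward).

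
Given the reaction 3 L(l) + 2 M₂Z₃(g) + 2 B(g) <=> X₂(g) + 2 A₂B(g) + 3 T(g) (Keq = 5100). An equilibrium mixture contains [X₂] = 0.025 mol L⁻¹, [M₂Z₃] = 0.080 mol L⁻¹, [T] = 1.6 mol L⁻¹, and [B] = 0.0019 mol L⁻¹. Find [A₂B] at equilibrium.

[A₂B] = 0.034 mol L⁻¹

(L is a pure liquid — omitted from Keq.)
At equilibrium, Keq = [X₂]·[A₂B]²·[T]³ / ([M₂Z₃]²·[B]²) = 5100.
(0.025)·([A₂B])²·(1.6)³ / ((0.080)²·(0.0019)²) = 5100
[A₂B]² = 0.00115 ⇒ [A₂B] = 0.034 mol L⁻¹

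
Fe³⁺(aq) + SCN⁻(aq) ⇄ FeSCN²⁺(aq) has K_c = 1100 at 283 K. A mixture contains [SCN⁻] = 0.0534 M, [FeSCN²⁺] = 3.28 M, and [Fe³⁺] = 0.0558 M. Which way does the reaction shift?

Q_c = [FeSCN²⁺] / ([Fe³⁺]·[SCN⁻]) = (3.28) / ((0.0558)·(0.0534)) = 1100
Q_c = 1100 = K_c, so the system is already at equilibrium.

at equilibrium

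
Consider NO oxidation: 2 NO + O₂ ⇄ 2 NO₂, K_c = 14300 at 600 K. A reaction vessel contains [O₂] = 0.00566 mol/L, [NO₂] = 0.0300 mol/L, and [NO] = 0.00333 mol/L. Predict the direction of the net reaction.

at equilibrium

Q_c = [NO₂]² / ([NO]²·[O₂]) = (0.0300)² / ((0.00333)²·(0.00566)) = 14300
Q_c = 14300 = K_c, so the system is already at equilibrium.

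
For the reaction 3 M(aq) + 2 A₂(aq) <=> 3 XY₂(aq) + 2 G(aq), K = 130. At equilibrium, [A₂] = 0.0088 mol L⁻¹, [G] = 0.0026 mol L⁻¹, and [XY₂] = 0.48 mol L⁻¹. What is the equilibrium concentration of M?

At equilibrium, K = [XY₂]³·[G]² / ([M]³·[A₂]²) = 130.
(0.48)³·(0.0026)² / (([M])³·(0.0088)²) = 130
[M]³ = 7.43e-5 ⇒ [M] = 0.042 mol L⁻¹

[M] = 0.042 mol L⁻¹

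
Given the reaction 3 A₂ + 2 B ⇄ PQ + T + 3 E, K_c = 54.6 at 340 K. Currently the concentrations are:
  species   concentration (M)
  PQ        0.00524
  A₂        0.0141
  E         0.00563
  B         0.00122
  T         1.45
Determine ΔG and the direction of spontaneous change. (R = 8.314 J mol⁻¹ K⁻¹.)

Q_c = [PQ]·[T]·[E]³ / ([A₂]³·[B]²) = (0.00524)·(1.45)·(0.00563)³ / ((0.0141)³·(0.00122)²) = 325
ΔG = RT ln(Q_c/K_c) = (8.314 J mol⁻¹ K⁻¹)(340 K) × ln(325/54.6)
   = (2.827 kJ/mol)(1.784) = 5.04 kJ/mol
ΔG > 0, so the forward reaction is non-spontaneous (proceeds in reverse).

ΔG = 5.04 kJ/mol; the forward reaction is non-spontaneous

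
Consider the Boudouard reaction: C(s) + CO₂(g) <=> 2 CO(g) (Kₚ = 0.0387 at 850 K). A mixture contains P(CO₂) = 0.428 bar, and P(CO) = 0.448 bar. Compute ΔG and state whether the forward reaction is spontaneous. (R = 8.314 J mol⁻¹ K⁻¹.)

(C is a pure solid — omitted from Qₚ.)
Qₚ = P(CO)² / P(CO₂) = (0.448)² / (0.428) = 0.469
ΔG = RT ln(Qₚ/Kₚ) = (8.314 J mol⁻¹ K⁻¹)(850 K) × ln(0.469/0.0387)
   = (7.067 kJ/mol)(2.495) = 17.6 kJ/mol
ΔG > 0, so the forward reaction is non-spontaneous (proceeds in reverse).

ΔG = 17.6 kJ/mol; the forward reaction is non-spontaneous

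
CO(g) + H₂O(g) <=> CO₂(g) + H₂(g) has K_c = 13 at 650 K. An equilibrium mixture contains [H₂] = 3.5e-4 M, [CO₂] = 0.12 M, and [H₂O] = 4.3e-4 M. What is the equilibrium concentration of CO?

[CO] = 0.0075 M

At equilibrium, K_c = [CO₂]·[H₂] / ([CO]·[H₂O]) = 13.
(0.12)·(3.5e-4) / (([CO])·(4.3e-4)) = 13
[CO] = 0.00751 = 0.0075 M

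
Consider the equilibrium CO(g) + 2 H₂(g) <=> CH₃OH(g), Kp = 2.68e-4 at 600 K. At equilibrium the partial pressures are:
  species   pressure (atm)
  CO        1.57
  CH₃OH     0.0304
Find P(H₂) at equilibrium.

At equilibrium, Kp = P(CH₃OH) / (P(CO)·P(H₂)²) = 2.68e-4.
(0.0304) / ((1.57)·(P(H₂))²) = 2.68e-4
P(H₂)² = 72.3 ⇒ P(H₂) = 8.50 atm

P(H₂) = 8.50 atm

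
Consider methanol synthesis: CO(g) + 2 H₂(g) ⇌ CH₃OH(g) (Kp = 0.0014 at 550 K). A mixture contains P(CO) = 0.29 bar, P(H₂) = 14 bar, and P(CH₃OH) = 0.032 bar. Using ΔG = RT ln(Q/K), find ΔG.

Qp = P(CH₃OH) / (P(CO)·P(H₂)²) = (0.032) / ((0.29)·(14)²) = 5.63×10⁻⁴
ΔG = RT ln(Qp/Kp) = (8.314 J mol⁻¹ K⁻¹)(550 K) × ln(5.63×10⁻⁴/0.0014)
   = (4.573 kJ/mol)(-0.9109) = -4.17 kJ/mol
ΔG < 0, so the forward reaction is spontaneous (proceeds forward).

ΔG = -4.17 kJ/mol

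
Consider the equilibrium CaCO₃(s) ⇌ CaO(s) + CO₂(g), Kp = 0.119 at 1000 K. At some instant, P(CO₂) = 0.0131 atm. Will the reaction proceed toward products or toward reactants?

toward products

(CaCO₃, CaO are pure solids — omitted from Qp.)
Qp = P(CO₂) = 0.0131
Qp = 0.0131 < Kp = 0.119, so the forward reaction proceeds.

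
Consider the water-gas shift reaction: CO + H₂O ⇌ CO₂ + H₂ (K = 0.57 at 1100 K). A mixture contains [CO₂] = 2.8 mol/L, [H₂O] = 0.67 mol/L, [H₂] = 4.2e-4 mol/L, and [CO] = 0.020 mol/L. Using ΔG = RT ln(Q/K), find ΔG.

ΔG = -17.1 kJ/mol

Q = [CO₂]·[H₂] / ([CO]·[H₂O]) = (2.8)·(4.2e-4) / ((0.020)·(0.67)) = 0.0878
ΔG = RT ln(Q/K) = (8.314 J mol⁻¹ K⁻¹)(1100 K) × ln(0.0878/0.57)
   = (9.145 kJ/mol)(-1.871) = -17.1 kJ/mol
ΔG < 0, so the forward reaction is spontaneous (proceeds forward).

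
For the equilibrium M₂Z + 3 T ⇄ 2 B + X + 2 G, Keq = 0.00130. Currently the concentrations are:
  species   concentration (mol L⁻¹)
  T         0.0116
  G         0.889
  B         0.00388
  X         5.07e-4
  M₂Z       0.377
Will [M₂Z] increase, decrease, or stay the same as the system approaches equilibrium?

increase

Q = [B]²·[X]·[G]² / ([M₂Z]·[T]³) = (0.00388)²·(5.07e-4)·(0.889)² / ((0.377)·(0.0116)³) = 0.0103
Q = 0.0103 > Keq = 0.00130: net reverse reaction.
M₂Z is a reactant, so it increases.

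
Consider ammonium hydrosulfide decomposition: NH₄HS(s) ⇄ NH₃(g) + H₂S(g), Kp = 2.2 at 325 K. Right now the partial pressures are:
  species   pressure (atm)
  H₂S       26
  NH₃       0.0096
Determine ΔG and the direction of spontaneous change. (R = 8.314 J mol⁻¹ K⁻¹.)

(NH₄HS is a pure solid — omitted from Qp.)
Qp = P(NH₃)·P(H₂S) = (0.0096)·(26) = 0.250
ΔG = RT ln(Qp/Kp) = (8.314 J mol⁻¹ K⁻¹)(325 K) × ln(0.250/2.2)
   = (2.702 kJ/mol)(-2.175) = -5.88 kJ/mol
ΔG < 0, so the forward reaction is spontaneous (proceeds forward).

ΔG = -5.88 kJ/mol; the forward reaction is spontaneous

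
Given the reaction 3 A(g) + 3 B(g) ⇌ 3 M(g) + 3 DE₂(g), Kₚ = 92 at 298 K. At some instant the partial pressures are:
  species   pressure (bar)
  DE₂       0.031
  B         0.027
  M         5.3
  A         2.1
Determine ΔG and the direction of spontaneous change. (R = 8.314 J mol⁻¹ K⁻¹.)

ΔG = -3.30 kJ/mol; the forward reaction is spontaneous

Qₚ = P(M)³·P(DE₂)³ / (P(A)³·P(B)³) = (5.3)³·(0.031)³ / ((2.1)³·(0.027)³) = 24.3
ΔG = RT ln(Qₚ/Kₚ) = (8.314 J mol⁻¹ K⁻¹)(298 K) × ln(24.3/92)
   = (2.478 kJ/mol)(-1.331) = -3.30 kJ/mol
ΔG < 0, so the forward reaction is spontaneous (proceeds forward).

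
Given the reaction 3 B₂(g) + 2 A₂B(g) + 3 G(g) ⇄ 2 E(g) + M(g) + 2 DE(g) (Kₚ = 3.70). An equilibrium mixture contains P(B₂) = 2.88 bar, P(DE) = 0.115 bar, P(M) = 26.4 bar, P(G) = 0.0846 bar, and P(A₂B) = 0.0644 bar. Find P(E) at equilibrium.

At equilibrium, Kₚ = P(E)²·P(M)·P(DE)² / (P(B₂)³·P(A₂B)²·P(G)³) = 3.70.
(P(E))²·(26.4)·(0.115)² / ((2.88)³·(0.0644)²·(0.0846)³) = 3.70
P(E)² = 6.36e-4 ⇒ P(E) = 0.0252 bar

P(E) = 0.0252 bar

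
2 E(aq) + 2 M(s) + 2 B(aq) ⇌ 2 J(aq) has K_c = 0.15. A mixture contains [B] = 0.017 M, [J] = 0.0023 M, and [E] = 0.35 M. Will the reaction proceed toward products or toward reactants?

neither direction; the system is at equilibrium

(M is a pure solid — omitted from Q_c.)
Q_c = [J]² / ([E]²·[B]²) = (0.0023)² / ((0.35)²·(0.017)²) = 0.15
Q_c = 0.15 = K_c, so the system is already at equilibrium.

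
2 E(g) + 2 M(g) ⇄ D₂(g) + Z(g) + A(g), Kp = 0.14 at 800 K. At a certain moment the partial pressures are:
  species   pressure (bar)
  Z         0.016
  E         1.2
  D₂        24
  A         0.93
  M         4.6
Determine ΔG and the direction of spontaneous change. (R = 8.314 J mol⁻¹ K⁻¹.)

Qp = P(D₂)·P(Z)·P(A) / (P(E)²·P(M)²) = (24)·(0.016)·(0.93) / ((1.2)²·(4.6)²) = 0.0117
ΔG = RT ln(Qp/Kp) = (8.314 J mol⁻¹ K⁻¹)(800 K) × ln(0.0117/0.14)
   = (6.651 kJ/mol)(-2.482) = -16.5 kJ/mol
ΔG < 0, so the forward reaction is spontaneous (proceeds forward).

ΔG = -16.5 kJ/mol; the forward reaction is spontaneous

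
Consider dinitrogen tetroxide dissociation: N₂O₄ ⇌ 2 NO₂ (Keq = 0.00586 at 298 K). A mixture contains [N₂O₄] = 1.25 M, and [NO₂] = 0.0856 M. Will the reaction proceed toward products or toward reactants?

neither direction; the system is at equilibrium

Q = [NO₂]² / [N₂O₄] = (0.0856)² / (1.25) = 0.00586
Q = 0.00586 = Keq, so the system is already at equilibrium.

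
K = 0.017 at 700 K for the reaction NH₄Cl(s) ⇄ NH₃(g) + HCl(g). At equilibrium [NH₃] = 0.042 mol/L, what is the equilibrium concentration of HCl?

[HCl] = 0.40 mol/L

(NH₄Cl is a pure solid — omitted from K.)
At equilibrium, K = [NH₃]·[HCl] = 0.017.
(0.042)·([HCl]) = 0.017
[HCl] = 0.405 = 0.40 mol/L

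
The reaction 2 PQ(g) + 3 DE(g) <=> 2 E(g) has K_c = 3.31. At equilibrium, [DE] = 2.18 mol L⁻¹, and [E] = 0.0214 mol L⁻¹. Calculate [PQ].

[PQ] = 0.00365 mol L⁻¹

At equilibrium, K_c = [E]² / ([PQ]²·[DE]³) = 3.31.
(0.0214)² / (([PQ])²·(2.18)³) = 3.31
[PQ]² = 1.34e-5 ⇒ [PQ] = 0.00365 mol L⁻¹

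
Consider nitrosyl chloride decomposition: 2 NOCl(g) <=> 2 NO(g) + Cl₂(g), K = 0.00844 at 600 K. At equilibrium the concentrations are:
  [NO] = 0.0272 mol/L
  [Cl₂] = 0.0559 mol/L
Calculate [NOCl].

[NOCl] = 0.0700 mol/L

At equilibrium, K = [NO]²·[Cl₂] / [NOCl]² = 0.00844.
(0.0272)²·(0.0559) / ([NOCl])² = 0.00844
[NOCl]² = 0.00490 ⇒ [NOCl] = 0.0700 mol/L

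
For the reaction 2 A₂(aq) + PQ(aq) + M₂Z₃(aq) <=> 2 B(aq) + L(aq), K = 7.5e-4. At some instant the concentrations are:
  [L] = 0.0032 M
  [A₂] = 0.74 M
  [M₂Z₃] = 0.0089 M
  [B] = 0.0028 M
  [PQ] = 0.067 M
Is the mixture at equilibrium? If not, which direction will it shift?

Q = [B]²·[L] / ([A₂]²·[PQ]·[M₂Z₃]) = (0.0028)²·(0.0032) / ((0.74)²·(0.067)·(0.0089)) = 7.7e-5
Q = 7.7e-5 < K = 7.5e-4: net forward reaction.

no; Q < K, reaction proceeds forward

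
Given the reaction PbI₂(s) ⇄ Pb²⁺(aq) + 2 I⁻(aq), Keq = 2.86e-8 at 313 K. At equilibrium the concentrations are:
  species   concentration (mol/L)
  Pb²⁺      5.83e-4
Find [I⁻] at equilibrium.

[I⁻] = 0.00700 mol/L

(PbI₂ is a pure solid — omitted from Keq.)
At equilibrium, Keq = [Pb²⁺]·[I⁻]² = 2.86e-8.
(5.83e-4)·([I⁻])² = 2.86e-8
[I⁻]² = 4.91e-5 ⇒ [I⁻] = 0.00700 mol/L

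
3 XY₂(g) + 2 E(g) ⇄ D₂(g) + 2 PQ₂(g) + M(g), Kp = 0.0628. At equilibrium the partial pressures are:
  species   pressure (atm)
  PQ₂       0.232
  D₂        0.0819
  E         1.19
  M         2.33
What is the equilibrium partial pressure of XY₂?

At equilibrium, Kp = P(D₂)·P(PQ₂)²·P(M) / (P(XY₂)³·P(E)²) = 0.0628.
(0.0819)·(0.232)²·(2.33) / ((P(XY₂))³·(1.19)²) = 0.0628
P(XY₂)³ = 0.115 ⇒ P(XY₂) = 0.487 atm

P(XY₂) = 0.487 atm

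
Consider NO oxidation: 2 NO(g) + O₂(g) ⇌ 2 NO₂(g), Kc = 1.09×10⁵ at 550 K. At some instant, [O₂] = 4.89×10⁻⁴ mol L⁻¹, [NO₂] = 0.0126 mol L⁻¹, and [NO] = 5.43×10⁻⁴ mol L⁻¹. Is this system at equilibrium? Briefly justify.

Qc = [NO₂]² / ([NO]²·[O₂]) = (0.0126)² / ((5.43×10⁻⁴)²·(4.89×10⁻⁴)) = 1.10×10⁶
Qc = 1.10×10⁶ > Kc = 1.09×10⁵: net reverse reaction.

no; Q > K, reaction proceeds in reverse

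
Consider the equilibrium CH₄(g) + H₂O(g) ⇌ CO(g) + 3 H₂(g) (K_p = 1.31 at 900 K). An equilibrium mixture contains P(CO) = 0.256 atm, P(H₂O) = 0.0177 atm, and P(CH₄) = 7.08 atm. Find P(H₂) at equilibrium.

P(H₂) = 0.862 atm

At equilibrium, K_p = P(CO)·P(H₂)³ / (P(CH₄)·P(H₂O)) = 1.31.
(0.256)·(P(H₂))³ / ((7.08)·(0.0177)) = 1.31
P(H₂)³ = 0.641 ⇒ P(H₂) = 0.862 atm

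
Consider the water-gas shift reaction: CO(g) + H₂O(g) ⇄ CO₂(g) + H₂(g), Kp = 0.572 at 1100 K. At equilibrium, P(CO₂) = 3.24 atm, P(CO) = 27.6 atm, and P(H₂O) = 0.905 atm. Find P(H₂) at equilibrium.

At equilibrium, Kp = P(CO₂)·P(H₂) / (P(CO)·P(H₂O)) = 0.572.
(3.24)·(P(H₂)) / ((27.6)·(0.905)) = 0.572
P(H₂) = 4.41 atm

P(H₂) = 4.41 atm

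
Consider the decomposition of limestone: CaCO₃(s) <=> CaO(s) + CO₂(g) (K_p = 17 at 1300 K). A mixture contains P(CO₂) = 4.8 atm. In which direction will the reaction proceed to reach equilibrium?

(CaCO₃, CaO are pure solids — omitted from Q_p.)
Q_p = P(CO₂) = 4.8
Q_p = 4.8 < K_p = 17, so the forward reaction proceeds.

in the forward direction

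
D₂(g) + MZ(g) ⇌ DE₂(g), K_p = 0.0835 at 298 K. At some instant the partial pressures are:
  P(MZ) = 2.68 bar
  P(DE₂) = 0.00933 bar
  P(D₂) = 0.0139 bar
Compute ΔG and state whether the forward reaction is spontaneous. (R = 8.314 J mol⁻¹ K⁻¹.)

Q_p = P(DE₂) / (P(D₂)·P(MZ)) = (0.00933) / ((0.0139)·(2.68)) = 0.250
ΔG = RT ln(Q_p/K_p) = (8.314 J mol⁻¹ K⁻¹)(298 K) × ln(0.250/0.0835)
   = (2.478 kJ/mol)(1.097) = 2.72 kJ/mol
ΔG > 0, so the forward reaction is non-spontaneous (proceeds in reverse).

ΔG = 2.72 kJ/mol; the forward reaction is non-spontaneous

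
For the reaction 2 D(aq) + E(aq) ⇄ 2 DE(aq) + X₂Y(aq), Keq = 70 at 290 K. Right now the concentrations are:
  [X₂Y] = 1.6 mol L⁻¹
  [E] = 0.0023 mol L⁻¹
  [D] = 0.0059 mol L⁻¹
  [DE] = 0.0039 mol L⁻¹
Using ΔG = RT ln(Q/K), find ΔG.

Q = [DE]²·[X₂Y] / ([D]²·[E]) = (0.0039)²·(1.6) / ((0.0059)²·(0.0023)) = 304
ΔG = RT ln(Q/Keq) = (8.314 J mol⁻¹ K⁻¹)(290 K) × ln(304/70)
   = (2.411 kJ/mol)(1.469) = 3.54 kJ/mol
ΔG > 0, so the forward reaction is non-spontaneous (proceeds in reverse).

ΔG = 3.54 kJ/mol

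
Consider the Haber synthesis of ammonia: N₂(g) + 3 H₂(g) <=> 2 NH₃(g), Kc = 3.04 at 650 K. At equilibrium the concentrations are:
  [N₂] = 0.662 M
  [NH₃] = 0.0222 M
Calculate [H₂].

[H₂] = 0.0626 M

At equilibrium, Kc = [NH₃]² / ([N₂]·[H₂]³) = 3.04.
(0.0222)² / ((0.662)·([H₂])³) = 3.04
[H₂]³ = 2.45×10⁻⁴ ⇒ [H₂] = 0.0626 M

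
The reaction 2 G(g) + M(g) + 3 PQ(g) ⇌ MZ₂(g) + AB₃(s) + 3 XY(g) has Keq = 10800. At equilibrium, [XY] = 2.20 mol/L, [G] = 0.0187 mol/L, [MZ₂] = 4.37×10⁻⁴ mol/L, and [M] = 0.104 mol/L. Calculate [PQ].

(AB₃ is a pure solid — omitted from Keq.)
At equilibrium, Keq = [MZ₂]·[XY]³ / ([G]²·[M]·[PQ]³) = 10800.
(4.37×10⁻⁴)·(2.20)³ / ((0.0187)²·(0.104)·([PQ])³) = 10800
[PQ]³ = 0.0118 ⇒ [PQ] = 0.228 mol/L

[PQ] = 0.228 mol/L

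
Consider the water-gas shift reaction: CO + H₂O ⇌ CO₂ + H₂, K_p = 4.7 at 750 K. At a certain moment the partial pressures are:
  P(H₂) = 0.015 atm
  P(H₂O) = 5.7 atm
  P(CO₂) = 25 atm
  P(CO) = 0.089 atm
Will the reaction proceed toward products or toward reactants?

forward (toward products)

Q_p = P(CO₂)·P(H₂) / (P(CO)·P(H₂O)) = (25)·(0.015) / ((0.089)·(5.7)) = 0.74
Q_p = 0.74 < K_p = 4.7, so the forward reaction proceeds.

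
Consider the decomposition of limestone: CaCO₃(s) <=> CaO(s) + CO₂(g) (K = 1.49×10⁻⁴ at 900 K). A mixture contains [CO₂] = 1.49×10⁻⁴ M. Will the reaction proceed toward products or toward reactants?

(CaCO₃, CaO are pure solids — omitted from Q.)
Q = [CO₂] = 1.49×10⁻⁴
Q = 1.49×10⁻⁴ = K, so the system is already at equilibrium.

at equilibrium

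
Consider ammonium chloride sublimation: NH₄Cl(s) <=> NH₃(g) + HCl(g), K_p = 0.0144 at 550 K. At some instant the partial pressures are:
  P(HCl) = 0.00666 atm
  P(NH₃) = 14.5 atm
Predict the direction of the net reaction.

in the reverse direction

(NH₄Cl is a pure solid — omitted from Q_p.)
Q_p = P(NH₃)·P(HCl) = (14.5)·(0.00666) = 0.0966
Q_p = 0.0966 > K_p = 0.0144, so the reverse reaction proceeds.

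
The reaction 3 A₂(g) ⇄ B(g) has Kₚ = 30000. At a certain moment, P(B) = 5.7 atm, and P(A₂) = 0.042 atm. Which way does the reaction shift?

in the reverse direction

Qₚ = P(B) / P(A₂)³ = (5.7) / (0.042)³ = 77000
Qₚ = 77000 > Kₚ = 30000, so the reverse reaction proceeds.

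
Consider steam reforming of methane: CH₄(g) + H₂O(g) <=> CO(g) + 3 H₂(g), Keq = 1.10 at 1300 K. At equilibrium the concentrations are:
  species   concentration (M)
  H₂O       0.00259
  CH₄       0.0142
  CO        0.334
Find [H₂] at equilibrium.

At equilibrium, Keq = [CO]·[H₂]³ / ([CH₄]·[H₂O]) = 1.10.
(0.334)·([H₂])³ / ((0.0142)·(0.00259)) = 1.10
[H₂]³ = 1.21e-4 ⇒ [H₂] = 0.0495 M

[H₂] = 0.0495 M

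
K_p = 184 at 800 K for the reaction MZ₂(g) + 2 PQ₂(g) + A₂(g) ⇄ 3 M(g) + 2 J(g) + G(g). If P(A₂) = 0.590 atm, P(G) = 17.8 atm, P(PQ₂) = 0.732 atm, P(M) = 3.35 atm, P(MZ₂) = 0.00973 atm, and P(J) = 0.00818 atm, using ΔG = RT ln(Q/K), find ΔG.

ΔG = -16.9 kJ/mol

Q_p = P(M)³·P(J)²·P(G) / (P(MZ₂)·P(PQ₂)²·P(A₂)) = (3.35)³·(0.00818)²·(17.8) / ((0.00973)·(0.732)²·(0.590)) = 14.6
ΔG = RT ln(Q_p/K_p) = (8.314 J mol⁻¹ K⁻¹)(800 K) × ln(14.6/184)
   = (6.651 kJ/mol)(-2.534) = -16.9 kJ/mol
ΔG < 0, so the forward reaction is spontaneous (proceeds forward).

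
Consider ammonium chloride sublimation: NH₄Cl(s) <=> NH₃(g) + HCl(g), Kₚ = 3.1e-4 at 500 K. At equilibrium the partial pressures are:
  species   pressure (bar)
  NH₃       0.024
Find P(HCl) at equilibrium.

P(HCl) = 0.013 bar

(NH₄Cl is a pure solid — omitted from Kₚ.)
At equilibrium, Kₚ = P(NH₃)·P(HCl) = 3.1e-4.
(0.024)·(P(HCl)) = 3.1e-4
P(HCl) = 0.0129 = 0.013 bar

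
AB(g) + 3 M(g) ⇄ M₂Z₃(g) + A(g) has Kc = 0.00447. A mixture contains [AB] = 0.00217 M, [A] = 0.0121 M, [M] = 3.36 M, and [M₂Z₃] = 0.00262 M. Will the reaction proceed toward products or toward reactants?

Qc = [M₂Z₃]·[A] / ([AB]·[M]³) = (0.00262)·(0.0121) / ((0.00217)·(3.36)³) = 3.85×10⁻⁴
Qc = 3.85×10⁻⁴ < Kc = 0.00447, so the forward reaction proceeds.

toward products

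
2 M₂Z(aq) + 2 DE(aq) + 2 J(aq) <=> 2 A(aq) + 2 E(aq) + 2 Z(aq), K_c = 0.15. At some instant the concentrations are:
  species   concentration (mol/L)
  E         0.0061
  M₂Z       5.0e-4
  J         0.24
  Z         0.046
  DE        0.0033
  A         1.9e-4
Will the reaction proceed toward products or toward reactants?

forward (toward products)

Q_c = [A]²·[E]²·[Z]² / ([M₂Z]²·[DE]²·[J]²) = (1.9e-4)²·(0.0061)²·(0.046)² / ((5.0e-4)²·(0.0033)²·(0.24)²) = 0.018
Q_c = 0.018 < K_c = 0.15, so the forward reaction proceeds.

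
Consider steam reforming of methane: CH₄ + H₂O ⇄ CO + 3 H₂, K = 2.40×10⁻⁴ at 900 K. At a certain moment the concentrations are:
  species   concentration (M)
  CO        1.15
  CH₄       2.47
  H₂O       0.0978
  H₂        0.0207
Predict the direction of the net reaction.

forward (toward products)

Q = [CO]·[H₂]³ / ([CH₄]·[H₂O]) = (1.15)·(0.0207)³ / ((2.47)·(0.0978)) = 4.22×10⁻⁵
Q = 4.22×10⁻⁵ < K = 2.40×10⁻⁴, so the forward reaction proceeds.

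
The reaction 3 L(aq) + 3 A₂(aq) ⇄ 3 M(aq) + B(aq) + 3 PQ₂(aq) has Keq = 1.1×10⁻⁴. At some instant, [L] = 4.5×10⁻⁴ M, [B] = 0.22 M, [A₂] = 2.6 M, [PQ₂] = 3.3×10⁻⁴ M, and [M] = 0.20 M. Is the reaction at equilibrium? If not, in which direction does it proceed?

Q = [M]³·[B]·[PQ₂]³ / ([L]³·[A₂]³) = (0.20)³·(0.22)·(3.3×10⁻⁴)³ / ((4.5×10⁻⁴)³·(2.6)³) = 3.9×10⁻⁵
Q = 3.9×10⁻⁵ < Keq = 1.1×10⁻⁴, so the forward reaction proceeds.

forward (toward products)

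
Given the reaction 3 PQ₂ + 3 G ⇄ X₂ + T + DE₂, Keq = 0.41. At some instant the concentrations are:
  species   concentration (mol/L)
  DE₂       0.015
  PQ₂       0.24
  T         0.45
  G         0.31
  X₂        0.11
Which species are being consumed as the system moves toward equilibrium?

X₂, T, DE₂ (products)

Q = [X₂]·[T]·[DE₂] / ([PQ₂]³·[G]³) = (0.11)·(0.45)·(0.015) / ((0.24)³·(0.31)³) = 1.8
Q = 1.8 > Keq = 0.41: net reverse reaction.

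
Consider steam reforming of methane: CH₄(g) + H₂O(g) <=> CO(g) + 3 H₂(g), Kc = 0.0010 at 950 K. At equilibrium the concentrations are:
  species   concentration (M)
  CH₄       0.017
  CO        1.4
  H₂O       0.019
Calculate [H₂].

[H₂] = 0.0061 M

At equilibrium, Kc = [CO]·[H₂]³ / ([CH₄]·[H₂O]) = 0.0010.
(1.4)·([H₂])³ / ((0.017)·(0.019)) = 0.0010
[H₂]³ = 2.31×10⁻⁷ ⇒ [H₂] = 0.0061 M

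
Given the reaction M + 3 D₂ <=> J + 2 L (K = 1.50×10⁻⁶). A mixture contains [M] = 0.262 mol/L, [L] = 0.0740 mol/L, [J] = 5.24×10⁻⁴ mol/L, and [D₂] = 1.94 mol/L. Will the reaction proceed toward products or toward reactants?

Q = [J]·[L]² / ([M]·[D₂]³) = (5.24×10⁻⁴)·(0.0740)² / ((0.262)·(1.94)³) = 1.50×10⁻⁶
Q = 1.50×10⁻⁶ = K, so the system is already at equilibrium.

at equilibrium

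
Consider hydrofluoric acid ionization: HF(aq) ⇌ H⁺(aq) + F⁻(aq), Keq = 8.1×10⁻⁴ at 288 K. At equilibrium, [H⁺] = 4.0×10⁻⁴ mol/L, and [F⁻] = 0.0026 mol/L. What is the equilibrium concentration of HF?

At equilibrium, Keq = [H⁺]·[F⁻] / [HF] = 8.1×10⁻⁴.
(4.0×10⁻⁴)·(0.0026) / ([HF]) = 8.1×10⁻⁴
[HF] = 0.00128 = 0.0013 mol/L

[HF] = 0.0013 mol/L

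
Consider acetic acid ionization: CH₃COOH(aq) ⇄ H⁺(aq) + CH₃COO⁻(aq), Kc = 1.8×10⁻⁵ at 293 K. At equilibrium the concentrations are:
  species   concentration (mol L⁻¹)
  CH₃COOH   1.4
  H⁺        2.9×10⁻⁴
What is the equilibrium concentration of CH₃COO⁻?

At equilibrium, Kc = [H⁺]·[CH₃COO⁻] / [CH₃COOH] = 1.8×10⁻⁵.
(2.9×10⁻⁴)·([CH₃COO⁻]) / (1.4) = 1.8×10⁻⁵
[CH₃COO⁻] = 0.0869 = 0.087 mol L⁻¹

[CH₃COO⁻] = 0.087 mol L⁻¹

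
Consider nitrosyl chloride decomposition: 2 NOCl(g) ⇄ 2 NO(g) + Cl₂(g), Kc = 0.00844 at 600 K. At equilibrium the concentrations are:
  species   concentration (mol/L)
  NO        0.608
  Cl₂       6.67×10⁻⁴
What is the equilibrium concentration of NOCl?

[NOCl] = 0.171 mol/L

At equilibrium, Kc = [NO]²·[Cl₂] / [NOCl]² = 0.00844.
(0.608)²·(6.67×10⁻⁴) / ([NOCl])² = 0.00844
[NOCl]² = 0.0292 ⇒ [NOCl] = 0.171 mol/L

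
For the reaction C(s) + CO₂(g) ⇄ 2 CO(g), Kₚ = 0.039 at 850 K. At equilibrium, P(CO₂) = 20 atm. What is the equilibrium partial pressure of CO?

P(CO) = 0.88 atm

(C is a pure solid — omitted from Kₚ.)
At equilibrium, Kₚ = P(CO)² / P(CO₂) = 0.039.
(P(CO))² / (20) = 0.039
P(CO)² = 0.780 ⇒ P(CO) = 0.88 atm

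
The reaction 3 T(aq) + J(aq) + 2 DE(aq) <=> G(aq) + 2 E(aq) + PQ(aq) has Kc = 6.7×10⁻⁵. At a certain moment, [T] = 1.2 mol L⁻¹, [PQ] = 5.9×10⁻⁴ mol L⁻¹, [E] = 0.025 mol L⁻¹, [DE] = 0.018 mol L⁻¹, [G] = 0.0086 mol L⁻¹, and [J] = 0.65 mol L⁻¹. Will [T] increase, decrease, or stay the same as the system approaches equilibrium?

decrease

Qc = [G]·[E]²·[PQ] / ([T]³·[J]·[DE]²) = (0.0086)·(0.025)²·(5.9×10⁻⁴) / ((1.2)³·(0.65)·(0.018)²) = 8.7×10⁻⁶
Qc = 8.7×10⁻⁶ < Kc = 6.7×10⁻⁵: net forward reaction.
T is a reactant, so it decreases.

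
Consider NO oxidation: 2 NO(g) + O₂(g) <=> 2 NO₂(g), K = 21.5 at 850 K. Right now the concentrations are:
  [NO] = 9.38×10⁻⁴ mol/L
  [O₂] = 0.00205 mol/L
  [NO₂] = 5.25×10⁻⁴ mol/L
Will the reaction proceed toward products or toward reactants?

Q = [NO₂]² / ([NO]²·[O₂]) = (5.25×10⁻⁴)² / ((9.38×10⁻⁴)²·(0.00205)) = 153
Q = 153 > K = 21.5, so the reverse reaction proceeds.

to the left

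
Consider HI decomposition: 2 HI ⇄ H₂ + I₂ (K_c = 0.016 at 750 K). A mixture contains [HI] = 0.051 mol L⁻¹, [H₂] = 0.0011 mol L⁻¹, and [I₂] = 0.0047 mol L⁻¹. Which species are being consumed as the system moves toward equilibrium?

Q_c = [H₂]·[I₂] / [HI]² = (0.0011)·(0.0047) / (0.051)² = 0.0020
Q_c = 0.0020 < K_c = 0.016: net forward reaction.

HI (reactants)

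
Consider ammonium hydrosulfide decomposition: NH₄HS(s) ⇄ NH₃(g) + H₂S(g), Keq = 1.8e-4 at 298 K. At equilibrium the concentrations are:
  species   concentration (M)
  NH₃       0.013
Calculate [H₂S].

(NH₄HS is a pure solid — omitted from Keq.)
At equilibrium, Keq = [NH₃]·[H₂S] = 1.8e-4.
(0.013)·([H₂S]) = 1.8e-4
[H₂S] = 0.0138 = 0.014 M

[H₂S] = 0.014 M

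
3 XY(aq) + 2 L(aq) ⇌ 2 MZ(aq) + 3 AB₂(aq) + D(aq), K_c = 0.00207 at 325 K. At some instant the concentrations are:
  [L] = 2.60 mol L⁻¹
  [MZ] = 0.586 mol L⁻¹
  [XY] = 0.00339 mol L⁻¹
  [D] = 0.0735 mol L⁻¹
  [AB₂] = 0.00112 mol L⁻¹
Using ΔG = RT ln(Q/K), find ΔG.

ΔG = -7.38 kJ/mol

Q_c = [MZ]²·[AB₂]³·[D] / ([XY]³·[L]²) = (0.586)²·(0.00112)³·(0.0735) / ((0.00339)³·(2.60)²) = 1.35×10⁻⁴
ΔG = RT ln(Q_c/K_c) = (8.314 J mol⁻¹ K⁻¹)(325 K) × ln(1.35×10⁻⁴/0.00207)
   = (2.702 kJ/mol)(-2.730) = -7.38 kJ/mol
ΔG < 0, so the forward reaction is spontaneous (proceeds forward).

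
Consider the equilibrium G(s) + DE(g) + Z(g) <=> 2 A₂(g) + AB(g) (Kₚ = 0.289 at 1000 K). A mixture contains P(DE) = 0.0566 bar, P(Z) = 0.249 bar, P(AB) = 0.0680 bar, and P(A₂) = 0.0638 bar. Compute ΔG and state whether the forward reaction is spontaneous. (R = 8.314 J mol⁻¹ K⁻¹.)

ΔG = -22.4 kJ/mol; the forward reaction is spontaneous

(G is a pure solid — omitted from Qₚ.)
Qₚ = P(A₂)²·P(AB) / (P(DE)·P(Z)) = (0.0638)²·(0.0680) / ((0.0566)·(0.249)) = 0.0196
ΔG = RT ln(Qₚ/Kₚ) = (8.314 J mol⁻¹ K⁻¹)(1000 K) × ln(0.0196/0.289)
   = (8.314 kJ/mol)(-2.691) = -22.4 kJ/mol
ΔG < 0, so the forward reaction is spontaneous (proceeds forward).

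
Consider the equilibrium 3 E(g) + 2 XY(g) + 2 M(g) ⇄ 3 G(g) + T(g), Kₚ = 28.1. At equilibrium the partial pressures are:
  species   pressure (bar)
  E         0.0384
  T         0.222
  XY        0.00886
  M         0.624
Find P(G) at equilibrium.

P(G) = 0.00603 bar

At equilibrium, Kₚ = P(G)³·P(T) / (P(E)³·P(XY)²·P(M)²) = 28.1.
(P(G))³·(0.222) / ((0.0384)³·(0.00886)²·(0.624)²) = 28.1
P(G)³ = 2.19×10⁻⁷ ⇒ P(G) = 0.00603 bar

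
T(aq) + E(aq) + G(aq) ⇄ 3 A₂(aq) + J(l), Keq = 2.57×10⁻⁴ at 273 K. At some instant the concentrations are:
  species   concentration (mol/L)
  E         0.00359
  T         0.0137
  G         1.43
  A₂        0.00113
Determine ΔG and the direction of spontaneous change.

(J is a pure liquid — omitted from Q.)
Q = [A₂]³ / ([T]·[E]·[G]) = (0.00113)³ / ((0.0137)·(0.00359)·(1.43)) = 2.05×10⁻⁵
ΔG = RT ln(Q/Keq) = (8.314 J mol⁻¹ K⁻¹)(273 K) × ln(2.05×10⁻⁵/2.57×10⁻⁴)
   = (2.270 kJ/mol)(-2.529) = -5.74 kJ/mol
ΔG < 0, so the forward reaction is spontaneous (proceeds forward).

ΔG = -5.74 kJ/mol; the forward reaction is spontaneous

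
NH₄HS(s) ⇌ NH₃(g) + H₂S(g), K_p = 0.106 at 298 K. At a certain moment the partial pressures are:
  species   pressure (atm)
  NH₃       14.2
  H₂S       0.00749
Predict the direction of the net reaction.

(NH₄HS is a pure solid — omitted from Q_p.)
Q_p = P(NH₃)·P(H₂S) = (14.2)·(0.00749) = 0.106
Q_p = 0.106 = K_p, so the system is already at equilibrium.

at equilibrium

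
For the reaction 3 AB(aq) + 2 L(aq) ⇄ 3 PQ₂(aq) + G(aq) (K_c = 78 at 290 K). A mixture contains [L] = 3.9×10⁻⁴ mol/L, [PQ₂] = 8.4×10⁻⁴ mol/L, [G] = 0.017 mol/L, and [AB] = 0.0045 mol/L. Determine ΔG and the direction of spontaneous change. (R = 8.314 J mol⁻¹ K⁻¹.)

Q_c = [PQ₂]³·[G] / ([AB]³·[L]²) = (8.4×10⁻⁴)³·(0.017) / ((0.0045)³·(3.9×10⁻⁴)²) = 727
ΔG = RT ln(Q_c/K_c) = (8.314 J mol⁻¹ K⁻¹)(290 K) × ln(727/78)
   = (2.411 kJ/mol)(2.232) = 5.38 kJ/mol
ΔG > 0, so the forward reaction is non-spontaneous (proceeds in reverse).

ΔG = 5.38 kJ/mol; the forward reaction is non-spontaneous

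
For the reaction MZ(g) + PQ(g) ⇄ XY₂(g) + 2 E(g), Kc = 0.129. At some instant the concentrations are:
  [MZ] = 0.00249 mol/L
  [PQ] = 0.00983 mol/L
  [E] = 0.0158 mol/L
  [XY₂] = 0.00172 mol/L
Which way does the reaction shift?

forward (toward products)

Qc = [XY₂]·[E]² / ([MZ]·[PQ]) = (0.00172)·(0.0158)² / ((0.00249)·(0.00983)) = 0.0175
Qc = 0.0175 < Kc = 0.129, so the forward reaction proceeds.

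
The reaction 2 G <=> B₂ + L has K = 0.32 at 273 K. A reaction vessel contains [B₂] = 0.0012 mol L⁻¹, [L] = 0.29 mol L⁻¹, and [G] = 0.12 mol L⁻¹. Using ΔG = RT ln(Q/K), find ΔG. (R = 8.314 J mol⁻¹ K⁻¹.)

Q = [B₂]·[L] / [G]² = (0.0012)·(0.29) / (0.12)² = 0.0242
ΔG = RT ln(Q/K) = (8.314 J mol⁻¹ K⁻¹)(273 K) × ln(0.0242/0.32)
   = (2.270 kJ/mol)(-2.582) = -5.86 kJ/mol
ΔG < 0, so the forward reaction is spontaneous (proceeds forward).

ΔG = -5.86 kJ/mol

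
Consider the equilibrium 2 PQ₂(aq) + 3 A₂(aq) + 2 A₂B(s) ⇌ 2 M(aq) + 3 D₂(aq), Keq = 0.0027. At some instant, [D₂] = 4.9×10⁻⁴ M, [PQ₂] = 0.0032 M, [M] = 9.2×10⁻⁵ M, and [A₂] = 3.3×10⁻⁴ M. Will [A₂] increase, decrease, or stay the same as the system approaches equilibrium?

(A₂B is a pure solid — omitted from Q.)
Q = [M]²·[D₂]³ / ([PQ₂]²·[A₂]³) = (9.2×10⁻⁵)²·(4.9×10⁻⁴)³ / ((0.0032)²·(3.3×10⁻⁴)³) = 0.0027
Q = 0.0027 = Keq; the system is at equilibrium.

stay the same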